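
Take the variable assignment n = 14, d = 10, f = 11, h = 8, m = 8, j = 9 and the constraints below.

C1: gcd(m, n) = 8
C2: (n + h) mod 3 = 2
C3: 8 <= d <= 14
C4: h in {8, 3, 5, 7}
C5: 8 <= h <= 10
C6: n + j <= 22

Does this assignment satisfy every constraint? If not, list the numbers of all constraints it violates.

C1: gcd(8, 14) = 2, not 8  fails
C2: n + h = 22; 22 mod 3 = 1, not 2  fails
C3: d = 10 lies in [8, 14]  holds
C4: h = 8 is in {8, 3, 5, 7}  holds
C5: h = 8 lies in [8, 10]  holds
C6: n + j = 14 + 9 = 23; 23 > 22, bound 22 not met  fails

Constraints 1, 2, and 6 are violated.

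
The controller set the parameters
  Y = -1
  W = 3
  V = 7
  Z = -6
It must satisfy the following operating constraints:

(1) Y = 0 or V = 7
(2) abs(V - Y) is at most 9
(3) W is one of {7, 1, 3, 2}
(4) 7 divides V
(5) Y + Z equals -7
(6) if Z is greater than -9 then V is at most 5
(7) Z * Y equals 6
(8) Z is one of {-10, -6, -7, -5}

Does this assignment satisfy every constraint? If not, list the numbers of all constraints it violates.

Constraint 6 does not hold.

(1) Y = -1 ≠ 0, but V = 7 = 7 (second disjunct) — satisfied.
(2) abs(7 - (-1)) = 8; 8 ≤ 9 — satisfied.
(3) W = 3 is in {7, 1, 3, 2} — satisfied.
(4) 7 / 7 = 1, so 7 divides 7 — satisfied.
(5) Y + Z = -1 + (-6) = -7 — satisfied.
(6) Z = -6 > -9, so we need V ≤ 5; but V = 7 > 5 — violated.
(7) Z * Y = -6 * (-1) = 6 — satisfied.
(8) Z = -6 is in {-10, -6, -7, -5} — satisfied.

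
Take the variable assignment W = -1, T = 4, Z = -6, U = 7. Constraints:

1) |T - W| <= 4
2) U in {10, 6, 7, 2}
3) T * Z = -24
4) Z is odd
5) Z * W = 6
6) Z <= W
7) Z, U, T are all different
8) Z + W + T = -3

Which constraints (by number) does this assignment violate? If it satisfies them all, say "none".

Violated: 1, 4.

1) |4 - (-1)| = 5; 5 > 4, exceeds bound 4 — violated.
2) U = 7 is in {10, 6, 7, 2} — satisfied.
3) T * Z = 4 * (-6) = -24 — satisfied.
4) Z = -6 is even — violated.
5) Z * W = -6 * (-1) = 6 — satisfied.
6) Z = -6, W = -1; -6 ≤ -1 — satisfied.
7) values -6, 7, 4 are pairwise distinct — satisfied.
8) Z + W + T = -6 + (-1) + 4 = -3 — satisfied.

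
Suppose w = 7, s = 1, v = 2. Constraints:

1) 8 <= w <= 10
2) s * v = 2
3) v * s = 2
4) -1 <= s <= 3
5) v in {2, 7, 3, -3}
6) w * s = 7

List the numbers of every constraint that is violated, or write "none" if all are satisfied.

1) w = 7 is outside [8, 10] — does not hold.
2) s * v = 1 * 2 = 2 — holds.
3) v * s = 2 * 1 = 2 — holds.
4) s = 1 lies in [-1, 3] — holds.
5) v = 2 is in {2, 7, 3, -3} — holds.
6) w * s = 7 * 1 = 7 — holds.

The assignment fails constraint 1.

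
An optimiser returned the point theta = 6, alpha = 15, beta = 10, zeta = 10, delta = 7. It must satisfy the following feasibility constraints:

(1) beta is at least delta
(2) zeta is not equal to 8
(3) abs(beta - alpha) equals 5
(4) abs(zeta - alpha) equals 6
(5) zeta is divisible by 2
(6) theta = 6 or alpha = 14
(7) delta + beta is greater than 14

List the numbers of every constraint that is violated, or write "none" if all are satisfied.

(1) beta = 10, delta = 7; 10 ≥ 7 — holds.
(2) zeta = 10, and 10 ≠ 8 — holds.
(3) abs(10 - 15) = 5 — holds.
(4) abs(10 - 15) = 5, not 6 — does not hold.
(5) 10 / 2 = 5, so 2 divides 10 — holds.
(6) theta = 6 = 6 (first disjunct) — holds.
(7) delta + beta = 7 + 10 = 17; 17 > 14 — holds.

Constraint 4 is violated.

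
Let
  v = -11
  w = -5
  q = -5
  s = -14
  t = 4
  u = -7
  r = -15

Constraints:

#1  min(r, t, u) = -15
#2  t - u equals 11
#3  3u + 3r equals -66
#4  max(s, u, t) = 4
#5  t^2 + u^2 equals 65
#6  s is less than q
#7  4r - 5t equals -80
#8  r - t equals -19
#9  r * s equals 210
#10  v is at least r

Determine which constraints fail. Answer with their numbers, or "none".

Yes — all constraints hold.

#1 min(-15, 4, -7) = -15  yes
#2 t - u = 4 - (-7) = 11  yes
#3 3u + 3r = 3(-7) + 3(-15) = -66  yes
#4 max(-14, -7, 4) = 4  yes
#5 t^2 + u^2 = 4^2 + (-7)^2 = 16 + 49 = 65  yes
#6 s = -14, q = -5; -14 < -5  yes
#7 4r - 5t = 4(-15) - 5(4) = -80  yes
#8 r - t = -15 - 4 = -19  yes
#9 r * s = -15 * (-14) = 210  yes
#10 v = -11, r = -15; -11 ≥ -15  yes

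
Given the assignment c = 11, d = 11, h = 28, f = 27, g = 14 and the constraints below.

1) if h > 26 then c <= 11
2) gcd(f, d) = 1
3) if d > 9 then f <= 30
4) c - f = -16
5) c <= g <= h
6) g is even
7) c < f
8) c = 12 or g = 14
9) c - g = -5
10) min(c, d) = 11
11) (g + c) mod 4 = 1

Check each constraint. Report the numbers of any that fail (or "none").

1) h = 28 > 26, so we need c ≤ 11; c = 11 ≤ 11  true
2) gcd(27, 11) = 1  true
3) d = 11 > 9, so we need f ≤ 30; f = 27 ≤ 30  true
4) c - f = 11 - 27 = -16  true
5) values 11 <= 14 <= 28  true
6) g = 14 is even  true
7) c = 11, f = 27; 11 < 27  true
8) c = 11 ≠ 12, but g = 14 = 14 (second disjunct)  true
9) c - g = 11 - 14 = -3, not -5  false
10) min(11, 11) = 11  true
11) g + c = 25; 25 mod 4 = 1  true

Constraint 9 does not hold.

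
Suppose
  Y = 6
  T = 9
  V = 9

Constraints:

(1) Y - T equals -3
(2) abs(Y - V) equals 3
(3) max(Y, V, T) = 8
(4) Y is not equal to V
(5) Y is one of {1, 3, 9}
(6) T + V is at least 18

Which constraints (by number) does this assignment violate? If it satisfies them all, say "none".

(1) Y - T = 6 - 9 = -3 — holds.
(2) abs(6 - 9) = 3 — holds.
(3) max(6, 9, 9) = 9, not 8 — does not hold.
(4) Y = 6, V = 9; distinct — holds.
(5) Y = 6 is not in {1, 3, 9} — does not hold.
(6) T + V = 9 + 9 = 18; 18 ≥ 18 — holds.

No — constraints 3 and 5 are not satisfied.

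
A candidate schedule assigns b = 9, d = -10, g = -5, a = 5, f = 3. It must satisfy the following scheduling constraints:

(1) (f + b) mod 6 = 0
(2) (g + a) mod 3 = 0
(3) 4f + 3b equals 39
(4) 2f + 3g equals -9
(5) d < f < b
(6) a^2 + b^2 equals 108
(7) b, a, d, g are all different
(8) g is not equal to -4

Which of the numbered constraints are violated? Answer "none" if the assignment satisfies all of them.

(1) f + b = 12; 12 mod 6 = 0  true
(2) g + a = 0; 0 mod 3 = 0  true
(3) 4f + 3b = 4(3) + 3(9) = 39  true
(4) 2f + 3g = 2(3) + 3(-5) = -9  true
(5) values -10 < 3 < 9  true
(6) a^2 + b^2 = 5^2 + 9^2 = 25 + 81 = 106, not 108  false
(7) values 9, 5, -10, -5 are pairwise distinct  true
(8) g = -5, and -5 ≠ -4  true

The assignment fails constraint 6.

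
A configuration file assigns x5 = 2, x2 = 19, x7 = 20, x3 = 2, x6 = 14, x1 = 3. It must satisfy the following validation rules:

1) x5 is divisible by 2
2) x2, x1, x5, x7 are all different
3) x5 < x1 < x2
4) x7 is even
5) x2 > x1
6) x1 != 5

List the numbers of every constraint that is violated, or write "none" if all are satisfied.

None — every constraint holds.

1) 2 / 2 = 1, so 2 divides 2 — holds.
2) values 19, 3, 2, 20 are pairwise distinct — holds.
3) values 2 < 3 < 19 — holds.
4) x7 = 20 is even — holds.
5) x2 = 19, x1 = 3; 19 > 3 — holds.
6) x1 = 3, and 3 ≠ 5 — holds.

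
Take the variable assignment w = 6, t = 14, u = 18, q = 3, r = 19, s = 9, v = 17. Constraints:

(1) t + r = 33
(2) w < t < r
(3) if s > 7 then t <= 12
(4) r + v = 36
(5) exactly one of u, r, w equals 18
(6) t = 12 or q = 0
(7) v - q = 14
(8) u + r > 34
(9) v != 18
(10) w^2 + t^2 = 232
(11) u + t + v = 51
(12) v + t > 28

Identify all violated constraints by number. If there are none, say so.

Violated: 3, 6, 11.

(1) t + r = 14 + 19 = 33 — OK.
(2) values 6 < 14 < 19 — OK.
(3) s = 9 > 7, so we need t ≤ 12; but t = 14 > 12 — violated.
(4) r + v = 19 + 17 = 36 — OK.
(5) u=18, r=19, w=6; 1 of them equals 18 — OK.
(6) t = 14 ≠ 12 and q = 3 ≠ 0; both disjuncts false — violated.
(7) v - q = 17 - 3 = 14 — OK.
(8) u + r = 18 + 19 = 37; 37 > 34 — OK.
(9) v = 17, and 17 ≠ 18 — OK.
(10) w^2 + t^2 = 6^2 + 14^2 = 36 + 196 = 232 — OK.
(11) u + t + v = 18 + 14 + 17 = 49, not 51 — violated.
(12) v + t = 17 + 14 = 31; 31 > 28 — OK.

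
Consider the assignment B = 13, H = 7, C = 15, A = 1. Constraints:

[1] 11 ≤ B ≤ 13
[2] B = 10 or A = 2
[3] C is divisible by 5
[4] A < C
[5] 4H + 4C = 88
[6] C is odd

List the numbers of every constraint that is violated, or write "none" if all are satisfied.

[1] B = 13 lies in [11, 13]  ✔
[2] B = 13 ≠ 10 and A = 1 ≠ 2; both disjuncts false  ✘
[3] 15 / 5 = 3, so 5 divides 15  ✔
[4] A = 1, C = 15; 1 < 15  ✔
[5] 4H + 4C = 4(7) + 4(15) = 88  ✔
[6] C = 15 is odd  ✔

Constraint 2 is violated.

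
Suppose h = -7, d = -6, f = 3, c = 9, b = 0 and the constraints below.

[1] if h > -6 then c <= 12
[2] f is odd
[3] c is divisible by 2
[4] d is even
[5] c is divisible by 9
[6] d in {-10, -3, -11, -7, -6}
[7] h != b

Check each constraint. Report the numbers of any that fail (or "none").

[1] h = -7, not > -6; antecedent false, conditional vacuously true  OK
[2] f = 3 is odd  OK
[3] 9 = 2*4 + 1, so 2 does not divide 9  FAIL
[4] d = -6 is even  OK
[5] 9 / 9 = 1, so 9 divides 9  OK
[6] d = -6 is in {-10, -3, -11, -7, -6}  OK
[7] h = -7, b = 0; distinct  OK

Constraint 3 does not hold.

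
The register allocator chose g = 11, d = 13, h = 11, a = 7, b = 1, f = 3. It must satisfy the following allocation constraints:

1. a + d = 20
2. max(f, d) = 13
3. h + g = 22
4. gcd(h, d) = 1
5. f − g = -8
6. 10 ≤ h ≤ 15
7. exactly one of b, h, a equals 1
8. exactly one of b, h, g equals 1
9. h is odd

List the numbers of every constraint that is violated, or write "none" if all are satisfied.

1. a + d = 7 + 13 = 20  true
2. max(3, 13) = 13  true
3. h + g = 11 + 11 = 22  true
4. gcd(11, 13) = 1  true
5. f − g = 3 − 11 = -8  true
6. h = 11 lies in [10, 15]  true
7. b=1, h=11, a=7; 1 of them equals 1  true
8. b=1, h=11, g=11; 1 of them equals 1  true
9. h = 11 is odd  true

The assignment satisfies every constraint.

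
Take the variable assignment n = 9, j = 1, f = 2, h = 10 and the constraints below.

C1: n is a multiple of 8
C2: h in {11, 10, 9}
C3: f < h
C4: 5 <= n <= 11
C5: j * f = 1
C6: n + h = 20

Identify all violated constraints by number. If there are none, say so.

C1: 9 = 8*1 + 1, so 8 does not divide 9 — does not hold.
C2: h = 10 is in {11, 10, 9} — holds.
C3: f = 2, h = 10; 2 < 10 — holds.
C4: n = 9 lies in [5, 11] — holds.
C5: j * f = 1 * 2 = 2, not 1 — does not hold.
C6: n + h = 9 + 10 = 19, not 20 — does not hold.

Violated: 1, 5, and 6.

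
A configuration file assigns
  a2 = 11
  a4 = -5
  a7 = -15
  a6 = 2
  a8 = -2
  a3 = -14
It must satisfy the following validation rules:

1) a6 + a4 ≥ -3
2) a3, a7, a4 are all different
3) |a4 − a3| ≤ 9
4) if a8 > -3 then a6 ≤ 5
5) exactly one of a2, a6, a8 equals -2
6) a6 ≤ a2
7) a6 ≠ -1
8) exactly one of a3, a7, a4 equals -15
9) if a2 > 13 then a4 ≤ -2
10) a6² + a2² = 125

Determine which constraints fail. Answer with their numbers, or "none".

Yes — all constraints hold.

1) a6 + a4 = 2 + (-5) = -3; -3 ≥ -3 — OK.
2) values -14, -15, -5 are pairwise distinct — OK.
3) |-5 − (-14)| = 9; 9 ≤ 9 — OK.
4) a8 = -2 > -3, so we need a6 ≤ 5; a6 = 2 ≤ 5 — OK.
5) a2=11, a6=2, a8=-2; 1 of them equals -2 — OK.
6) a6 = 2, a2 = 11; 2 ≤ 11 — OK.
7) a6 = 2, and 2 ≠ -1 — OK.
8) a3=-14, a7=-15, a4=-5; 1 of them equals -15 — OK.
9) a2 = 11, not > 13; antecedent false, conditional vacuously true — OK.
10) a6² + a2² = 2² + 11² = 4 + 121 = 125 — OK.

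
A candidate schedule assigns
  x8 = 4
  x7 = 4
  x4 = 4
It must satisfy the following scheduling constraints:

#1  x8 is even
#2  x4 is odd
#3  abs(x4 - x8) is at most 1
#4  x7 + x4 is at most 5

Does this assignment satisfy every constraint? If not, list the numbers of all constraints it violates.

Constraints 2 and 4 do not hold.

#1 x8 = 4 is even  true
#2 x4 = 4 is even  false
#3 abs(4 - 4) = 0; 0 ≤ 1  true
#4 x7 + x4 = 4 + 4 = 8; 8 > 5, bound 5 not met  false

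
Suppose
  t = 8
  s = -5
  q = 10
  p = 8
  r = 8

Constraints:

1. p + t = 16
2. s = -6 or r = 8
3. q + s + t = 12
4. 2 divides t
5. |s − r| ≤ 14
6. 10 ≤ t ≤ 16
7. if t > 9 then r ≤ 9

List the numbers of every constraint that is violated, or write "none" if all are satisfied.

1. p + t = 8 + 8 = 16 — satisfied.
2. s = -5 ≠ -6, but r = 8 = 8 (second disjunct) — satisfied.
3. q + s + t = 10 + (-5) + 8 = 13, not 12 — violated.
4. 8 / 2 = 4, so 2 divides 8 — satisfied.
5. |-5 − 8| = 13; 13 ≤ 14 — satisfied.
6. t = 8 is outside [10, 16] — violated.
7. t = 8, not > 9; antecedent false, conditional vacuously true — satisfied.

No — constraints 3, 6 are not satisfied.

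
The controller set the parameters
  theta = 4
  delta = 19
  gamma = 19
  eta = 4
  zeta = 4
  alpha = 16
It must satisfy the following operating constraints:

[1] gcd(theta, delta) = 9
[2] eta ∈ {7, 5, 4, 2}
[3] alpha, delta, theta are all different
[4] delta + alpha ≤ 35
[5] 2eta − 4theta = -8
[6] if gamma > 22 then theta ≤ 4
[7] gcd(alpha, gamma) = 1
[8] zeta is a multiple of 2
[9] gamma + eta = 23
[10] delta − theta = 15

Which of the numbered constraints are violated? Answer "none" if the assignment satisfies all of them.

Violated: 1.

[1] gcd(4, 19) = 1, not 9 — fails.
[2] eta = 4 is in {7, 5, 4, 2} — holds.
[3] values 16, 19, 4 are pairwise distinct — holds.
[4] delta + alpha = 19 + 16 = 35; 35 ≤ 35 — holds.
[5] 2eta − 4theta = 2(4) − 4(4) = -8 — holds.
[6] gamma = 19, not > 22; antecedent false, conditional vacuously true — holds.
[7] gcd(16, 19) = 1 — holds.
[8] 4 / 2 = 2, so 2 divides 4 — holds.
[9] gamma + eta = 19 + 4 = 23 — holds.
[10] delta − theta = 19 − 4 = 15 — holds.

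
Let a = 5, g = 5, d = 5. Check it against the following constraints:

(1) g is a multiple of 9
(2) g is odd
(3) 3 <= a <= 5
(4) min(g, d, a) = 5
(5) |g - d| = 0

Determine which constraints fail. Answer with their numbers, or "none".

(1) 5 = 9*0 + 5, so 9 does not divide 5  ✘
(2) g = 5 is odd  ✔
(3) a = 5 lies in [3, 5]  ✔
(4) min(5, 5, 5) = 5  ✔
(5) |5 - 5| = 0  ✔

Constraint 1 does not hold.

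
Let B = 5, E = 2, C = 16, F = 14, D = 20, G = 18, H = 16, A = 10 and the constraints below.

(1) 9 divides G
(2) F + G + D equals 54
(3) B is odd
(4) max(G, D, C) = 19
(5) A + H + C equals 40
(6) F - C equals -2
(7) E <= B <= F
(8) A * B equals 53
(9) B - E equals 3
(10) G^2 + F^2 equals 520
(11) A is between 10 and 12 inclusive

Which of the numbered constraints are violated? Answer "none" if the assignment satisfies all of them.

Violated: 2, 4, 5, 8.

(1) 18 / 9 = 2, so 9 divides 18 — OK.
(2) F + G + D = 14 + 18 + 20 = 52, not 54 — violated.
(3) B = 5 is odd — OK.
(4) max(18, 20, 16) = 20, not 19 — violated.
(5) A + H + C = 10 + 16 + 16 = 42, not 40 — violated.
(6) F - C = 14 - 16 = -2 — OK.
(7) values 2 <= 5 <= 14 — OK.
(8) A * B = 10 * 5 = 50, not 53 — violated.
(9) B - E = 5 - 2 = 3 — OK.
(10) G^2 + F^2 = 18^2 + 14^2 = 324 + 196 = 520 — OK.
(11) A = 10 lies in [10, 12] — OK.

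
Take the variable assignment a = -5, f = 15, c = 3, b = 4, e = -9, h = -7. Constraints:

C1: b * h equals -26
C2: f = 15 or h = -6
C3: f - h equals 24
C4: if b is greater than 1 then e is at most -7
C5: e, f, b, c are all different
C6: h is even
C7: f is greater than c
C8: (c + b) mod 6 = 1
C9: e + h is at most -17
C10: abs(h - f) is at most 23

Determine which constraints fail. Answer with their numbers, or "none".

C1: b * h = 4 * (-7) = -28, not -26  ✗
C2: f = 15 = 15 (first disjunct)  ✓
C3: f - h = 15 - (-7) = 22, not 24  ✗
C4: b = 4 > 1, so we need e ≤ -7; e = -9 ≤ -7  ✓
C5: values -9, 15, 4, 3 are pairwise distinct  ✓
C6: h = -7 is odd  ✗
C7: f = 15, c = 3; 15 > 3  ✓
C8: c + b = 7; 7 mod 6 = 1  ✓
C9: e + h = -9 + (-7) = -16; -16 > -17, bound -17 not met  ✗
C10: abs(-7 - 15) = 22; 22 ≤ 23  ✓

No — constraints 1, 3, 6, 9 are not satisfied.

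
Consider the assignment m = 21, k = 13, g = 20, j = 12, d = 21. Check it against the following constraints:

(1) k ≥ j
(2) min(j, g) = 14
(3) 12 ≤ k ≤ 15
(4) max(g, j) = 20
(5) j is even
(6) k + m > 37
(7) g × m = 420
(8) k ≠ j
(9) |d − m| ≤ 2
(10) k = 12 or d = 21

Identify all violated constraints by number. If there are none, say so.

(1) k = 13, j = 12; 13 ≥ 12 — OK.
(2) min(12, 20) = 12, not 14 — violated.
(3) k = 13 lies in [12, 15] — OK.
(4) max(20, 12) = 20 — OK.
(5) j = 12 is even — OK.
(6) k + m = 13 + 21 = 34; 34 ≤ 37, bound 37 not met — violated.
(7) g × m = 20 × 21 = 420 — OK.
(8) k = 13, j = 12; distinct — OK.
(9) |21 − 21| = 0; 0 ≤ 2 — OK.
(10) k = 13 ≠ 12, but d = 21 = 21 (second disjunct) — OK.

The assignment fails constraints 2 and 6.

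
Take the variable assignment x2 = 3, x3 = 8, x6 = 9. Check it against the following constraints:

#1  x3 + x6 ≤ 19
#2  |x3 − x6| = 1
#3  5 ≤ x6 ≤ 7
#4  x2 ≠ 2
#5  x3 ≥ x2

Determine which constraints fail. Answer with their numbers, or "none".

#1 x3 + x6 = 8 + 9 = 17; 17 ≤ 19 — holds.
#2 |8 − 9| = 1 — holds.
#3 x6 = 9 is outside [5, 7] — does not hold.
#4 x2 = 3, and 3 ≠ 2 — holds.
#5 x3 = 8, x2 = 3; 8 ≥ 3 — holds.

Violated: 3.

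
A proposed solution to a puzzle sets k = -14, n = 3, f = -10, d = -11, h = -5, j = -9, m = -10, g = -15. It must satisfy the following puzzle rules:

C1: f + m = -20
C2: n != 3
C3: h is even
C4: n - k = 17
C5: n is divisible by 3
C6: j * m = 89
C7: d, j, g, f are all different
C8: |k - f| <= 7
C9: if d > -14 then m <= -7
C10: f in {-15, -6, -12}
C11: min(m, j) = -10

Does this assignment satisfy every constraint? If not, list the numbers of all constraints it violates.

C1: f + m = -10 + (-10) = -20 — OK.
C2: n = 3, but 3 is required to differ — violated.
C3: h = -5 is odd — violated.
C4: n - k = 3 - (-14) = 17 — OK.
C5: 3 / 3 = 1, so 3 divides 3 — OK.
C6: j * m = -9 * (-10) = 90, not 89 — violated.
C7: values -11, -9, -15, -10 are pairwise distinct — OK.
C8: |-14 - (-10)| = 4; 4 ≤ 7 — OK.
C9: d = -11 > -14, so we need m ≤ -7; m = -10 ≤ -7 — OK.
C10: f = -10 is not in {-15, -6, -12} — violated.
C11: min(-10, -9) = -10 — OK.

No — constraints 2, 3, 6, and 10 are not satisfied.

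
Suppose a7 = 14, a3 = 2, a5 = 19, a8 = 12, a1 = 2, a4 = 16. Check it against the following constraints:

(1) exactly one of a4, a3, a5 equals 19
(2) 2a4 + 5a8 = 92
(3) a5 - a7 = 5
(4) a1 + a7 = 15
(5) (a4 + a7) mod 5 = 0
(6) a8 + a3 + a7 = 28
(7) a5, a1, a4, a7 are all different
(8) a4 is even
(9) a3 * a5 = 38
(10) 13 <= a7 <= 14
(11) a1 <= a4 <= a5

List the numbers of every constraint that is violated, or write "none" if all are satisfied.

Violated: 4.

(1) a4=16, a3=2, a5=19; 1 of them equals 19  ✓
(2) 2a4 + 5a8 = 2(16) + 5(12) = 92  ✓
(3) a5 - a7 = 19 - 14 = 5  ✓
(4) a1 + a7 = 2 + 14 = 16, not 15  ✗
(5) a4 + a7 = 30; 30 mod 5 = 0  ✓
(6) a8 + a3 + a7 = 12 + 2 + 14 = 28  ✓
(7) values 19, 2, 16, 14 are pairwise distinct  ✓
(8) a4 = 16 is even  ✓
(9) a3 * a5 = 2 * 19 = 38  ✓
(10) a7 = 14 lies in [13, 14]  ✓
(11) values 2 <= 16 <= 19  ✓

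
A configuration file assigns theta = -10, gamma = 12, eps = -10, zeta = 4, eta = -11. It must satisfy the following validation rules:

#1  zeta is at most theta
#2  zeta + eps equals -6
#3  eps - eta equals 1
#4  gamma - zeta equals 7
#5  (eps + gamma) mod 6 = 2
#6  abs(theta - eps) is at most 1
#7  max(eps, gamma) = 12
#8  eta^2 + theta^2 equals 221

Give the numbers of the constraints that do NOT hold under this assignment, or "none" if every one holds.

#1 zeta = 4, theta = -10; 4 > -10 (want ≤)  fails
#2 zeta + eps = 4 + (-10) = -6  holds
#3 eps - eta = -10 - (-11) = 1  holds
#4 gamma - zeta = 12 - 4 = 8, not 7  fails
#5 eps + gamma = 2; 2 mod 6 = 2  holds
#6 abs(-10 - (-10)) = 0; 0 ≤ 1  holds
#7 max(-10, 12) = 12  holds
#8 eta^2 + theta^2 = (-11)^2 + (-10)^2 = 121 + 100 = 221  holds

The assignment fails constraints 1, 4.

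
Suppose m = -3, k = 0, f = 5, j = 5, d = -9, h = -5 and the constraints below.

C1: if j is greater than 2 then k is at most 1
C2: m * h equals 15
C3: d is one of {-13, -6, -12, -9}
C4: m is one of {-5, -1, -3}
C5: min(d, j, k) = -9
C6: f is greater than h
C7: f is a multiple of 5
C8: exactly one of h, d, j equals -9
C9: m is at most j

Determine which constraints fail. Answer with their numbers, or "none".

C1: j = 5 > 2, so we need k ≤ 1; k = 0 ≤ 1  holds
C2: m * h = -3 * (-5) = 15  holds
C3: d = -9 is in {-13, -6, -12, -9}  holds
C4: m = -3 is in {-5, -1, -3}  holds
C5: min(-9, 5, 0) = -9  holds
C6: f = 5, h = -5; 5 > -5  holds
C7: 5 / 5 = 1, so 5 divides 5  holds
C8: h=-5, d=-9, j=5; 1 of them equals -9  holds
C9: m = -3, j = 5; -3 ≤ 5  holds

No violations.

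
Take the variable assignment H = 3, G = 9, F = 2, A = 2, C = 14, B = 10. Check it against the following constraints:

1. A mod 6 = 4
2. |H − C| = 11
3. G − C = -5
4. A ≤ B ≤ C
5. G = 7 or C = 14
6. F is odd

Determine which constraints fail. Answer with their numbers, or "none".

1. 2 mod 6 = 2, not 4  no
2. |3 − 14| = 11  yes
3. G − C = 9 − 14 = -5  yes
4. values 2 ≤ 10 ≤ 14  yes
5. G = 9 ≠ 7, but C = 14 = 14 (second disjunct)  yes
6. F = 2 is even  no

Constraints 1, 6 do not hold.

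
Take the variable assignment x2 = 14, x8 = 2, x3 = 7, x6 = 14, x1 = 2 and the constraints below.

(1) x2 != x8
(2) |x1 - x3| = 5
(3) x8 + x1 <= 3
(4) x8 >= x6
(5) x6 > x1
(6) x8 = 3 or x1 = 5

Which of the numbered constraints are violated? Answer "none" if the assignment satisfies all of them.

(1) x2 = 14, x8 = 2; distinct — OK.
(2) |2 - 7| = 5 — OK.
(3) x8 + x1 = 2 + 2 = 4; 4 > 3, bound 3 not met — violated.
(4) x8 = 2, x6 = 14; 2 < 14 (want ≥) — violated.
(5) x6 = 14, x1 = 2; 14 > 2 — OK.
(6) x8 = 2 ≠ 3 and x1 = 2 ≠ 5; both disjuncts false — violated.

Violated: 3, 4, and 6.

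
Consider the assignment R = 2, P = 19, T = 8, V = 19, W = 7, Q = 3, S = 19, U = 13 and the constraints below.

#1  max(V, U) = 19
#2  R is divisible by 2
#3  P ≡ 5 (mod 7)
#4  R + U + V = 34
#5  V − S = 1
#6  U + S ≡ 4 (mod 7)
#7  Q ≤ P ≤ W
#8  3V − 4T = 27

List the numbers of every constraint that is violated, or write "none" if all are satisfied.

#1 max(19, 13) = 19 — OK.
#2 2 / 2 = 1, so 2 divides 2 — OK.
#3 19 mod 7 = 5 — OK.
#4 R + U + V = 2 + 13 + 19 = 34 — OK.
#5 V − S = 19 − 19 = 0, not 1 — violated.
#6 U + S = 32; 32 mod 7 = 4 — OK.
#7 values 3, 19, 7; P = 19 is not ≤ W = 7 — violated.
#8 3V − 4T = 3(19) − 4(8) = 25, not 27 — violated.

No — constraints 5, 7, 8 are not satisfied.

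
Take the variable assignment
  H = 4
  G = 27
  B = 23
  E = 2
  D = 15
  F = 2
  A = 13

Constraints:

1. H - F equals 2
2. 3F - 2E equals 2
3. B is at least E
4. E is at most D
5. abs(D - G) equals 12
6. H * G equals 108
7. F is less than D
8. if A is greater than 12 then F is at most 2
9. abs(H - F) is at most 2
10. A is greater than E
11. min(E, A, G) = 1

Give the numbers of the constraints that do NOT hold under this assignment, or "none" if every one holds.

Violated: 11.

1. H - F = 4 - 2 = 2 — holds.
2. 3F - 2E = 3(2) - 2(2) = 2 — holds.
3. B = 23, E = 2; 23 ≥ 2 — holds.
4. E = 2, D = 15; 2 ≤ 15 — holds.
5. abs(15 - 27) = 12 — holds.
6. H * G = 4 * 27 = 108 — holds.
7. F = 2, D = 15; 2 < 15 — holds.
8. A = 13 > 12, so we need F ≤ 2; F = 2 ≤ 2 — holds.
9. abs(4 - 2) = 2; 2 ≤ 2 — holds.
10. A = 13, E = 2; 13 > 2 — holds.
11. min(2, 13, 27) = 2, not 1 — fails.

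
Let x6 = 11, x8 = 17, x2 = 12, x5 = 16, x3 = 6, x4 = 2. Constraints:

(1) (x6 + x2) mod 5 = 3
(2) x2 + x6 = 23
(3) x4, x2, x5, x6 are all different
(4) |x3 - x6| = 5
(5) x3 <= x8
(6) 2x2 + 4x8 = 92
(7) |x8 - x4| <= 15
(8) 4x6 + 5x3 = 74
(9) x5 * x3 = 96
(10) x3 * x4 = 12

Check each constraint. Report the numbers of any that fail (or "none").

(1) x6 + x2 = 23; 23 mod 5 = 3 — holds.
(2) x2 + x6 = 12 + 11 = 23 — holds.
(3) values 2, 12, 16, 11 are pairwise distinct — holds.
(4) |6 - 11| = 5 — holds.
(5) x3 = 6, x8 = 17; 6 ≤ 17 — holds.
(6) 2x2 + 4x8 = 2(12) + 4(17) = 92 — holds.
(7) |17 - 2| = 15; 15 ≤ 15 — holds.
(8) 4x6 + 5x3 = 4(11) + 5(6) = 74 — holds.
(9) x5 * x3 = 16 * 6 = 96 — holds.
(10) x3 * x4 = 6 * 2 = 12 — holds.

No violations.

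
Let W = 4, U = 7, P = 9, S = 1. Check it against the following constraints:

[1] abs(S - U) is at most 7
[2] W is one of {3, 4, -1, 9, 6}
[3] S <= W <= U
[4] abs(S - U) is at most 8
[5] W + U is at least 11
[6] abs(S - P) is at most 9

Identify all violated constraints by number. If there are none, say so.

All constraints are satisfied.

[1] abs(1 - 7) = 6; 6 ≤ 7 — satisfied.
[2] W = 4 is in {3, 4, -1, 9, 6} — satisfied.
[3] values 1 <= 4 <= 7 — satisfied.
[4] abs(1 - 7) = 6; 6 ≤ 8 — satisfied.
[5] W + U = 4 + 7 = 11; 11 ≥ 11 — satisfied.
[6] abs(1 - 9) = 8; 8 ≤ 9 — satisfied.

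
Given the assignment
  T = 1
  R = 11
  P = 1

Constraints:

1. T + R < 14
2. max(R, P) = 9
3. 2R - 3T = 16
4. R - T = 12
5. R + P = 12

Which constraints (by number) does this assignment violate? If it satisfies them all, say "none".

1. T + R = 1 + 11 = 12; 12 < 14 — satisfied.
2. max(11, 1) = 11, not 9 — violated.
3. 2R - 3T = 2(11) - 3(1) = 19, not 16 — violated.
4. R - T = 11 - 1 = 10, not 12 — violated.
5. R + P = 11 + 1 = 12 — satisfied.

No — constraints 2, 3, and 4 are not satisfied.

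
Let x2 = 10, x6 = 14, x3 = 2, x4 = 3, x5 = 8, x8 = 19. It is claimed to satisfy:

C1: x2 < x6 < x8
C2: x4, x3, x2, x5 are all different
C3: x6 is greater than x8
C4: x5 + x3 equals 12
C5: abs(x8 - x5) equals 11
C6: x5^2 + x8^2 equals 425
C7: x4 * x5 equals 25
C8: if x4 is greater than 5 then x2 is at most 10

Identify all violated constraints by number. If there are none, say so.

C1: values 10 < 14 < 19  holds
C2: values 3, 2, 10, 8 are pairwise distinct  holds
C3: x6 = 14, x8 = 19; 14 ≤ 19 (want >)  fails
C4: x5 + x3 = 8 + 2 = 10, not 12  fails
C5: abs(19 - 8) = 11  holds
C6: x5^2 + x8^2 = 8^2 + 19^2 = 64 + 361 = 425  holds
C7: x4 * x5 = 3 * 8 = 24, not 25  fails
C8: x4 = 3, not > 5; antecedent false, conditional vacuously true  holds

No — constraints 3, 4, 7 are not satisfied.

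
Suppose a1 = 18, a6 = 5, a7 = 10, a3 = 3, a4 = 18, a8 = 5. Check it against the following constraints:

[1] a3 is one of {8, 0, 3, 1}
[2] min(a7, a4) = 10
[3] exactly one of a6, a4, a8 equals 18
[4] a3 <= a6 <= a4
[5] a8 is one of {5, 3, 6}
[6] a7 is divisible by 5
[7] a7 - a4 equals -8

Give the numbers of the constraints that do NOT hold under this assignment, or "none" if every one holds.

No violations.

[1] a3 = 3 is in {8, 0, 3, 1}  OK
[2] min(10, 18) = 10  OK
[3] a6=5, a4=18, a8=5; 1 of them equals 18  OK
[4] values 3 <= 5 <= 18  OK
[5] a8 = 5 is in {5, 3, 6}  OK
[6] 10 / 5 = 2, so 5 divides 10  OK
[7] a7 - a4 = 10 - 18 = -8  OK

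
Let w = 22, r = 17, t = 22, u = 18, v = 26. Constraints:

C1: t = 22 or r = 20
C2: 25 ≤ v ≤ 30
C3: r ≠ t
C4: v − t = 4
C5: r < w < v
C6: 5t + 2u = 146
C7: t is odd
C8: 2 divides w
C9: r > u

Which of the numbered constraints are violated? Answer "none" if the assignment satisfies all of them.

C1: t = 22 = 22 (first disjunct) — OK.
C2: v = 26 lies in [25, 30] — OK.
C3: r = 17, t = 22; distinct — OK.
C4: v − t = 26 − 22 = 4 — OK.
C5: values 17 < 22 < 26 — OK.
C6: 5t + 2u = 5(22) + 2(18) = 146 — OK.
C7: t = 22 is even — violated.
C8: 22 / 2 = 11, so 2 divides 22 — OK.
C9: r = 17, u = 18; 17 ≤ 18 (want >) — violated.

The assignment fails constraints 7 and 9.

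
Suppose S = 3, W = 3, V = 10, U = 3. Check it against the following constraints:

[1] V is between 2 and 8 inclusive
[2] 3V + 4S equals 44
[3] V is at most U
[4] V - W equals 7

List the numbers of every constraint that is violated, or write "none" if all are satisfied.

[1] V = 10 is outside [2, 8] — does not hold.
[2] 3V + 4S = 3(10) + 4(3) = 42, not 44 — does not hold.
[3] V = 10, U = 3; 10 > 3 (want ≤) — does not hold.
[4] V - W = 10 - 3 = 7 — holds.

Violated: 1, 2, and 3.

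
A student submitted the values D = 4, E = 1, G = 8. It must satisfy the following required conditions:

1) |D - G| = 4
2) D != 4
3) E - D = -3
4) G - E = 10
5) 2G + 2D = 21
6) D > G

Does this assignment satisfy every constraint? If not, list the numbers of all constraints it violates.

1) |4 - 8| = 4  holds
2) D = 4, but 4 is required to differ  fails
3) E - D = 1 - 4 = -3  holds
4) G - E = 8 - 1 = 7, not 10  fails
5) 2G + 2D = 2(8) + 2(4) = 24, not 21  fails
6) D = 4, G = 8; 4 ≤ 8 (want >)  fails

Constraints 2, 4, 5, and 6 are violated.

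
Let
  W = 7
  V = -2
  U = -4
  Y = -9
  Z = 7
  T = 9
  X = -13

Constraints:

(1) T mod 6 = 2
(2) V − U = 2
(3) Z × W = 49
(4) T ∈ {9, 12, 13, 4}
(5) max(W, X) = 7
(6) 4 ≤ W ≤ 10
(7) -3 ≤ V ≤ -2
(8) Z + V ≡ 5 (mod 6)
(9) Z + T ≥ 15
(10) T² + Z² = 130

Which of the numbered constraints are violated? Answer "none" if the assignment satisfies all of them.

(1) 9 mod 6 = 3, not 2  false
(2) V − U = -2 − (-4) = 2  true
(3) Z × W = 7 × 7 = 49  true
(4) T = 9 is in {9, 12, 13, 4}  true
(5) max(7, -13) = 7  true
(6) W = 7 lies in [4, 10]  true
(7) V = -2 lies in [-3, -2]  true
(8) Z + V = 5; 5 mod 6 = 5  true
(9) Z + T = 7 + 9 = 16; 16 ≥ 15  true
(10) T² + Z² = 9² + 7² = 81 + 49 = 130  true

Constraint 1 does not hold.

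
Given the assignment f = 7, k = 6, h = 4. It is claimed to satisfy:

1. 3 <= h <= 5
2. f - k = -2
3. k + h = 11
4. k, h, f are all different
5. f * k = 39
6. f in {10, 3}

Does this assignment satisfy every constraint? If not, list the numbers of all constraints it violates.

1. h = 4 lies in [3, 5] — OK.
2. f - k = 7 - 6 = 1, not -2 — violated.
3. k + h = 6 + 4 = 10, not 11 — violated.
4. values 6, 4, 7 are pairwise distinct — OK.
5. f * k = 7 * 6 = 42, not 39 — violated.
6. f = 7 is not in {10, 3} — violated.

Constraints 2, 3, 5, and 6 are violated.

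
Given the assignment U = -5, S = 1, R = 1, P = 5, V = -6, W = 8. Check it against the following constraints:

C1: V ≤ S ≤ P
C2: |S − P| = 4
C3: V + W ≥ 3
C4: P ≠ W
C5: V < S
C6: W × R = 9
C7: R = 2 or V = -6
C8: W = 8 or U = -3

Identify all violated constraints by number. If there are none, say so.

C1: values -6 ≤ 1 ≤ 5 — satisfied.
C2: |1 − 5| = 4 — satisfied.
C3: V + W = -6 + 8 = 2; 2 < 3, bound 3 not met — violated.
C4: P = 5, W = 8; distinct — satisfied.
C5: V = -6, S = 1; -6 < 1 — satisfied.
C6: W × R = 8 × 1 = 8, not 9 — violated.
C7: R = 1 ≠ 2, but V = -6 = -6 (second disjunct) — satisfied.
C8: W = 8 = 8 (first disjunct) — satisfied.

The assignment fails constraints 3 and 6.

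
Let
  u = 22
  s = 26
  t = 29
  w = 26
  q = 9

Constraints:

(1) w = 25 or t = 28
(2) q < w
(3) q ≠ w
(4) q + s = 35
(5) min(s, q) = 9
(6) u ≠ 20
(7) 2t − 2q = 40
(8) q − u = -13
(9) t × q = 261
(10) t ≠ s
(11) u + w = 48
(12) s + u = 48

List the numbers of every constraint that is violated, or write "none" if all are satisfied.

(1) w = 26 ≠ 25 and t = 29 ≠ 28; both disjuncts false — violated.
(2) q = 9, w = 26; 9 < 26 — OK.
(3) q = 9, w = 26; distinct — OK.
(4) q + s = 9 + 26 = 35 — OK.
(5) min(26, 9) = 9 — OK.
(6) u = 22, and 22 ≠ 20 — OK.
(7) 2t − 2q = 2(29) − 2(9) = 40 — OK.
(8) q − u = 9 − 22 = -13 — OK.
(9) t × q = 29 × 9 = 261 — OK.
(10) t = 29, s = 26; distinct — OK.
(11) u + w = 22 + 26 = 48 — OK.
(12) s + u = 26 + 22 = 48 — OK.

Violated: 1.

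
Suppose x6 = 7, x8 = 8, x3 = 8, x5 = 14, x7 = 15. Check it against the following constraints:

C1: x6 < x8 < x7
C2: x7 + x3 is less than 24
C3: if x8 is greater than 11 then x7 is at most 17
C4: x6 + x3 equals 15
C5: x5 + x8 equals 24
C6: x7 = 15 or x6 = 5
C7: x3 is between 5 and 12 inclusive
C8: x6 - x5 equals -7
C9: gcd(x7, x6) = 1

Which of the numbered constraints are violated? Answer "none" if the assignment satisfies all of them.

The assignment fails constraint 5.

C1: values 7 < 8 < 15 — satisfied.
C2: x7 + x3 = 15 + 8 = 23; 23 < 24 — satisfied.
C3: x8 = 8, not > 11; antecedent false, conditional vacuously true — satisfied.
C4: x6 + x3 = 7 + 8 = 15 — satisfied.
C5: x5 + x8 = 14 + 8 = 22, not 24 — violated.
C6: x7 = 15 = 15 (first disjunct) — satisfied.
C7: x3 = 8 lies in [5, 12] — satisfied.
C8: x6 - x5 = 7 - 14 = -7 — satisfied.
C9: gcd(15, 7) = 1 — satisfied.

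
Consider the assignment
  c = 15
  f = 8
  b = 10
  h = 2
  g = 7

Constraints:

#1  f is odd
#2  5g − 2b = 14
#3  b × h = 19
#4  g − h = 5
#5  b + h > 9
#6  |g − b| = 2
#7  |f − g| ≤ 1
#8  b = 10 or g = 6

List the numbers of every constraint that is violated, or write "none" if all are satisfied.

#1 f = 8 is even  ✘
#2 5g − 2b = 5(7) − 2(10) = 15, not 14  ✘
#3 b × h = 10 × 2 = 20, not 19  ✘
#4 g − h = 7 − 2 = 5  ✔
#5 b + h = 10 + 2 = 12; 12 > 9  ✔
#6 |7 − 10| = 3, not 2  ✘
#7 |8 − 7| = 1; 1 ≤ 1  ✔
#8 b = 10 = 10 (first disjunct)  ✔

Violated: 1, 2, 3, and 6.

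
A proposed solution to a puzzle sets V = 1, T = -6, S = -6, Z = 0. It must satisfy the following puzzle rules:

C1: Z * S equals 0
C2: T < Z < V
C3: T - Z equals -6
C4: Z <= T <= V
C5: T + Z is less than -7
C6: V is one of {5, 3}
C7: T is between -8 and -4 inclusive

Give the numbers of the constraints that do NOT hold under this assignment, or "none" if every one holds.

Constraints 4, 5, 6 do not hold.

C1: Z * S = 0 * (-6) = 0  holds
C2: values -6 < 0 < 1  holds
C3: T - Z = -6 - 0 = -6  holds
C4: values 0, -6, 1; Z = 0 is not <= T = -6  fails
C5: T + Z = -6 + 0 = -6; -6 ≥ -7, bound -7 not met  fails
C6: V = 1 is not in {5, 3}  fails
C7: T = -6 lies in [-8, -4]  holds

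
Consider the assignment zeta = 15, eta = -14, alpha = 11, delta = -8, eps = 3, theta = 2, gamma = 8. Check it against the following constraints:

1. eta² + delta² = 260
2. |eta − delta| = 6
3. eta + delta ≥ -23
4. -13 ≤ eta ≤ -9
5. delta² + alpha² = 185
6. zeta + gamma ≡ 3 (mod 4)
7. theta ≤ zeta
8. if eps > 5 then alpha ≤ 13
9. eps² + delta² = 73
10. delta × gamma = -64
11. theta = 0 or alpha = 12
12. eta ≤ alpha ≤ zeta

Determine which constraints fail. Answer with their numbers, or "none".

No — constraints 4 and 11 are not satisfied.

1. eta² + delta² = (-14)² + (-8)² = 196 + 64 = 260  ✔
2. |-14 − (-8)| = 6  ✔
3. eta + delta = -14 + (-8) = -22; -22 ≥ -23  ✔
4. eta = -14 is outside [-13, -9]  ✘
5. delta² + alpha² = (-8)² + 11² = 64 + 121 = 185  ✔
6. zeta + gamma = 23; 23 mod 4 = 3  ✔
7. theta = 2, zeta = 15; 2 ≤ 15  ✔
8. eps = 3, not > 5; antecedent false, conditional vacuously true  ✔
9. eps² + delta² = 3² + (-8)² = 9 + 64 = 73  ✔
10. delta × gamma = -8 × 8 = -64  ✔
11. theta = 2 ≠ 0 and alpha = 11 ≠ 12; both disjuncts false  ✘
12. values -14 ≤ 11 ≤ 15  ✔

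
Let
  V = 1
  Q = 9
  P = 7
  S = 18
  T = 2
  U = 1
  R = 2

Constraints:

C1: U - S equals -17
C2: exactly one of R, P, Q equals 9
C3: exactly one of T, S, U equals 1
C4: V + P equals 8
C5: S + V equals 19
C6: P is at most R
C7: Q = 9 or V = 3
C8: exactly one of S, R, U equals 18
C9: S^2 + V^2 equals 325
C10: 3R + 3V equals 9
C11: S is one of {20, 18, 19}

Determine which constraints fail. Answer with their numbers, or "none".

No — constraint 6 is not satisfied.

C1: U - S = 1 - 18 = -17  ✔
C2: R=2, P=7, Q=9; 1 of them equals 9  ✔
C3: T=2, S=18, U=1; 1 of them equals 1  ✔
C4: V + P = 1 + 7 = 8  ✔
C5: S + V = 18 + 1 = 19  ✔
C6: P = 7, R = 2; 7 > 2 (want ≤)  ✘
C7: Q = 9 = 9 (first disjunct)  ✔
C8: S=18, R=2, U=1; 1 of them equals 18  ✔
C9: S^2 + V^2 = 18^2 + 1^2 = 324 + 1 = 325  ✔
C10: 3R + 3V = 3(2) + 3(1) = 9  ✔
C11: S = 18 is in {20, 18, 19}  ✔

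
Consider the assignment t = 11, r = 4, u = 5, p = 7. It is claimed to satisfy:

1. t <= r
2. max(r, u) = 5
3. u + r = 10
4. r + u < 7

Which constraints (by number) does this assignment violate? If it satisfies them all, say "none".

1. t = 11, r = 4; 11 > 4 (want ≤) — fails.
2. max(4, 5) = 5 — holds.
3. u + r = 5 + 4 = 9, not 10 — fails.
4. r + u = 4 + 5 = 9; 9 ≥ 7, bound 7 not met — fails.

No — constraints 1, 3, 4 are not satisfied.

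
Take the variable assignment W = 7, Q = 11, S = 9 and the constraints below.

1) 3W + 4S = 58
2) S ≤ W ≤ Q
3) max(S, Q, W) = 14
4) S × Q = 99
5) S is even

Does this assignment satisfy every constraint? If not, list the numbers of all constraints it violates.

1) 3W + 4S = 3(7) + 4(9) = 57, not 58 — fails.
2) values 9, 7, 11; S = 9 is not ≤ W = 7 — fails.
3) max(9, 11, 7) = 11, not 14 — fails.
4) S × Q = 9 × 11 = 99 — holds.
5) S = 9 is odd — fails.

Violated: 1, 2, 3, and 5.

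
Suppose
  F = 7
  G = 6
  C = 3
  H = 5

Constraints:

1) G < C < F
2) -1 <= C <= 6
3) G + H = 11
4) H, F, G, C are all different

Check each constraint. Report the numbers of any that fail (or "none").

1) values 6, 3, 7; G = 6 is not < C = 3 — does not hold.
2) C = 3 lies in [-1, 6] — holds.
3) G + H = 6 + 5 = 11 — holds.
4) values 5, 7, 6, 3 are pairwise distinct — holds.

Constraint 1 does not hold.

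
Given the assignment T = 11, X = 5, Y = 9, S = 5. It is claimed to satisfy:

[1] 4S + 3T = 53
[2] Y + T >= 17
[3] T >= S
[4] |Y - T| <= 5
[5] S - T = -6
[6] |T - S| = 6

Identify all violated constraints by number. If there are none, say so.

[1] 4S + 3T = 4(5) + 3(11) = 53  ✔
[2] Y + T = 9 + 11 = 20; 20 ≥ 17  ✔
[3] T = 11, S = 5; 11 ≥ 5  ✔
[4] |9 - 11| = 2; 2 ≤ 5  ✔
[5] S - T = 5 - 11 = -6  ✔
[6] |11 - 5| = 6  ✔

All constraints are satisfied.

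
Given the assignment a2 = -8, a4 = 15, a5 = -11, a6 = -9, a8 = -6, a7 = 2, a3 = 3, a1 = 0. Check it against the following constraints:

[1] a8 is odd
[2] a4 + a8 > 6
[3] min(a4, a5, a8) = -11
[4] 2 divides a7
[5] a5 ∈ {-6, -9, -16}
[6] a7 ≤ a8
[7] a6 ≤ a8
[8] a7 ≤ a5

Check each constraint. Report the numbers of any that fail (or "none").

[1] a8 = -6 is even — violated.
[2] a4 + a8 = 15 + (-6) = 9; 9 > 6 — OK.
[3] min(15, -11, -6) = -11 — OK.
[4] 2 / 2 = 1, so 2 divides 2 — OK.
[5] a5 = -11 is not in {-6, -9, -16} — violated.
[6] a7 = 2, a8 = -6; 2 > -6 (want ≤) — violated.
[7] a6 = -9, a8 = -6; -9 ≤ -6 — OK.
[8] a7 = 2, a5 = -11; 2 > -11 (want ≤) — violated.

Violated: 1, 5, 6, 8.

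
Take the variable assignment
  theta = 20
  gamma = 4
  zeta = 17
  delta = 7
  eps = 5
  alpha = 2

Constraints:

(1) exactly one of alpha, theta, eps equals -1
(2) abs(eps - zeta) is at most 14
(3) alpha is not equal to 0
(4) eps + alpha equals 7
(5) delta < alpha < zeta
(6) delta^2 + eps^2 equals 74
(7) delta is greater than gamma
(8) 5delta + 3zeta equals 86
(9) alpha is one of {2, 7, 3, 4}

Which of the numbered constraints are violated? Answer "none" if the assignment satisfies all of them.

(1) alpha=2, theta=20, eps=5; 0 of them equal -1, not exactly one  FAIL
(2) abs(5 - 17) = 12; 12 ≤ 14  OK
(3) alpha = 2, and 2 ≠ 0  OK
(4) eps + alpha = 5 + 2 = 7  OK
(5) values 7, 2, 17; delta = 7 is not < alpha = 2  FAIL
(6) delta^2 + eps^2 = 7^2 + 5^2 = 49 + 25 = 74  OK
(7) delta = 7, gamma = 4; 7 > 4  OK
(8) 5delta + 3zeta = 5(7) + 3(17) = 86  OK
(9) alpha = 2 is in {2, 7, 3, 4}  OK

The assignment fails constraints 1 and 5.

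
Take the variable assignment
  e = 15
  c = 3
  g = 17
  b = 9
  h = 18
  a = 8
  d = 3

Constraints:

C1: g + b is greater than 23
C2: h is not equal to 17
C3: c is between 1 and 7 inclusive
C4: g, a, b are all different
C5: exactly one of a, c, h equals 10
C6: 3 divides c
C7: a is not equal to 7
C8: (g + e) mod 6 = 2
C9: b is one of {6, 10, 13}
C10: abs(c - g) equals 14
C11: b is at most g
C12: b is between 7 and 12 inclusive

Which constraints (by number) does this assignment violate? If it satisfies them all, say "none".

The assignment fails constraints 5 and 9.

C1: g + b = 17 + 9 = 26; 26 > 23 — holds.
C2: h = 18, and 18 ≠ 17 — holds.
C3: c = 3 lies in [1, 7] — holds.
C4: values 17, 8, 9 are pairwise distinct — holds.
C5: a=8, c=3, h=18; 0 of them equal 10, not exactly one — does not hold.
C6: 3 / 3 = 1, so 3 divides 3 — holds.
C7: a = 8, and 8 ≠ 7 — holds.
C8: g + e = 32; 32 mod 6 = 2 — holds.
C9: b = 9 is not in {6, 10, 13} — does not hold.
C10: abs(3 - 17) = 14 — holds.
C11: b = 9, g = 17; 9 ≤ 17 — holds.
C12: b = 9 lies in [7, 12] — holds.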